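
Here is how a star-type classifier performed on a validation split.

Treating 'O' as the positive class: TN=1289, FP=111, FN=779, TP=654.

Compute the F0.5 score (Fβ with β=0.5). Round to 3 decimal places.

Fβ = (1+β²)·TP / ((1+β²)·TP + β²·FN + FP), with β²=1/4
= 1.25·654 / (1.25·654 + 0.25·779 + 111) = 0.728

0.728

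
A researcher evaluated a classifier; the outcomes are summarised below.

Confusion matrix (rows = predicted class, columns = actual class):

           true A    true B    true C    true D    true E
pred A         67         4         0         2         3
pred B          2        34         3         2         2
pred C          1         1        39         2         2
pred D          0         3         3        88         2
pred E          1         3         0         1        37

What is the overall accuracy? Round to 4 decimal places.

0.8775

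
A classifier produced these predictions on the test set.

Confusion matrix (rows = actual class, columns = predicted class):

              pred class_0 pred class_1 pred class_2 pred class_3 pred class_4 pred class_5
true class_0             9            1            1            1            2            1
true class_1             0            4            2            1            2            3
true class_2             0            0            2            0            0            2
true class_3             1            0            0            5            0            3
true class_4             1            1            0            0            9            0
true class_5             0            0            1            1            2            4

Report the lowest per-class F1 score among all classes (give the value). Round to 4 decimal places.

0.3810

Per-class F1 score (2·TP/(2·TP+FP+FN)):
  class_0: TP=9, FP=0+0+1+1+0=2, FN=1+1+1+2+1=6 → 18/26 = 0.69231
  class_1: TP=4, FP=1+0+0+1+0=2, FN=0+2+1+2+3=8 → 8/18 = 0.44444
  class_2: TP=2, FP=1+2+0+0+1=4, FN=0+0+0+0+2=2 → 4/10 = 0.40000
  class_3: TP=5, FP=1+1+0+0+1=3, FN=1+0+0+0+3=4 → 10/17 = 0.58824
  class_4: TP=9, FP=2+2+0+0+2=6, FN=1+1+0+0+0=2 → 18/26 = 0.69231
  class_5: TP=4, FP=1+3+2+3+0=9, FN=0+0+1+1+2=4 → 8/21 = 0.38095
Lowest is class 'class_5' with F1 score = 0.3810.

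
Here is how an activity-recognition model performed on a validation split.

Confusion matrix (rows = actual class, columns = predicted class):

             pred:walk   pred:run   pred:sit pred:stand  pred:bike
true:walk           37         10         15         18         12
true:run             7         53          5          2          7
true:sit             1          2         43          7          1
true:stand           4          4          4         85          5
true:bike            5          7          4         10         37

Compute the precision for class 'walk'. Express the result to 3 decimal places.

0.685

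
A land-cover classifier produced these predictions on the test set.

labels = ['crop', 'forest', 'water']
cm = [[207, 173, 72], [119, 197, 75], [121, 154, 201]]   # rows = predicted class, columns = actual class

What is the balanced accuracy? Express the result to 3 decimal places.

Balanced accuracy = mean of per-class recall.
  crop: recall = 207/447 = 0.4631
  forest: recall = 197/524 = 0.3760
  water: recall = 201/348 = 0.5776
Mean = (0.4631 + 0.3760 + 0.5776) / 3 = 0.472

0.472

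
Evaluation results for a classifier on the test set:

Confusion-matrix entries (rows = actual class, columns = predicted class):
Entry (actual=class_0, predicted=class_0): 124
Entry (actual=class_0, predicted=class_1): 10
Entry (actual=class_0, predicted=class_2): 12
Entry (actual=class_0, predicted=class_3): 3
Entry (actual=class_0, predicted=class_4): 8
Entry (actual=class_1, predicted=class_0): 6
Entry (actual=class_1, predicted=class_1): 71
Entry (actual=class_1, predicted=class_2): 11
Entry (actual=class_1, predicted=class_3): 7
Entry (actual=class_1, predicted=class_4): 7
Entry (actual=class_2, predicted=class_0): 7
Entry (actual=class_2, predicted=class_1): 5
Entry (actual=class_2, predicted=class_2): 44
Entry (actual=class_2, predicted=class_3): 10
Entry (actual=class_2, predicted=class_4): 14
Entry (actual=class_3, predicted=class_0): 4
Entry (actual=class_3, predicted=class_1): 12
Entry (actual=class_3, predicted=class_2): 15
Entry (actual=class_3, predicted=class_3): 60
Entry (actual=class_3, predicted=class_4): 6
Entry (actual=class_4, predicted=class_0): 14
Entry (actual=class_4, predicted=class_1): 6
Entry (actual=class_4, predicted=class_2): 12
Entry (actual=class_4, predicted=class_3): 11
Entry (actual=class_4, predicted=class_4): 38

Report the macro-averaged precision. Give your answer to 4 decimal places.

Per-class precision (TP/(TP+FP)):
  class_0: TP=124, FP=6+7+4+14=31 → 124/155 = 0.80000
  class_1: TP=71, FP=10+5+12+6=33 → 71/104 = 0.68269
  class_2: TP=44, FP=12+11+15+12=50 → 44/94 = 0.46809
  class_3: TP=60, FP=3+7+10+11=31 → 60/91 = 0.65934
  class_4: TP=38, FP=8+7+14+6=35 → 38/73 = 0.52055
Macro-precision = mean = (0.80000 + 0.68269 + 0.46809 + 0.65934 + 0.52055) / 5 = 0.6261

0.6261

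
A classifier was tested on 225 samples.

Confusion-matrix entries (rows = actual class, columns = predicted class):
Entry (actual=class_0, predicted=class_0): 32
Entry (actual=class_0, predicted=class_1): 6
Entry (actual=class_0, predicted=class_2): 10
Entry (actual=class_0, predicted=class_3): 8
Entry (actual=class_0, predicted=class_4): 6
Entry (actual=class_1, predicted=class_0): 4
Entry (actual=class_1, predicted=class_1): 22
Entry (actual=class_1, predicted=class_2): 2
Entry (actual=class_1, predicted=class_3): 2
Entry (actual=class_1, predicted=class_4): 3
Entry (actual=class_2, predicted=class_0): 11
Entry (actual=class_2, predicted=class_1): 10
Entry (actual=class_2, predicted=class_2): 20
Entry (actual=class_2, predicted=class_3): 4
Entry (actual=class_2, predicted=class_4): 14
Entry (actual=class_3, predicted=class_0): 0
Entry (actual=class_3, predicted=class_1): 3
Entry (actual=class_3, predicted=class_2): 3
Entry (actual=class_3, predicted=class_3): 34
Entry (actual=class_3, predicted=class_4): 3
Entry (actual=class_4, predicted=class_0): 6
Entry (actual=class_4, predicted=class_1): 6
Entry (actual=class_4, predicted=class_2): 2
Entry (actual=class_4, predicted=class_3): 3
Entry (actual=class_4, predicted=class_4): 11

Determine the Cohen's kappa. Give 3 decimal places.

0.409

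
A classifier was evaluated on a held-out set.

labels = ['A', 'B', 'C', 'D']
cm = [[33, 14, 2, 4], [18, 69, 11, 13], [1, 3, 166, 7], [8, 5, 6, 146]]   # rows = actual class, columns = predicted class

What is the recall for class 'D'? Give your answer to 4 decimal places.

Treat 'D' as positive and all other classes as negative.
recall = TP/(TP+FN).
D: TP=146, FN=8+5+6=19 → 146/165 = 0.88485

0.8848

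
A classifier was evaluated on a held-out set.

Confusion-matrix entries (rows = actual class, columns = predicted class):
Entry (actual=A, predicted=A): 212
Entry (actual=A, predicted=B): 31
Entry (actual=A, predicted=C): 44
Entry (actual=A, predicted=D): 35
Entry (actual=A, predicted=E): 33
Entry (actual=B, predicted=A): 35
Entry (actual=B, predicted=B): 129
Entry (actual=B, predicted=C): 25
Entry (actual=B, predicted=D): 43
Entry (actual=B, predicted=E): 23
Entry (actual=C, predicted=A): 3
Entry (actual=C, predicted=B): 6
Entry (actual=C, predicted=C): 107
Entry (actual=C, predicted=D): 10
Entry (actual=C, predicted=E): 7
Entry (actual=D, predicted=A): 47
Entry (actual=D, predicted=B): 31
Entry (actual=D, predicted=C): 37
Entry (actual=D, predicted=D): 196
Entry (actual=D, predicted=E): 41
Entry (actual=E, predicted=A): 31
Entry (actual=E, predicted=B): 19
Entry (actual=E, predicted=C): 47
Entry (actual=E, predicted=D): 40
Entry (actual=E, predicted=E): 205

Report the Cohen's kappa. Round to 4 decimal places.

0.4845

Observed agreement pₒ = trace/N = 849/1437 = 0.59081
Expected agreement pₑ = Σ (rowᵢ·colᵢ)/N² = (355·328 + 255·216 + 133·260 + 352·324 + 342·309)/1437² = 0.20621
κ = (pₒ − pₑ)/(1 − pₑ) = (0.59081 − 0.20621)/(1 − 0.20621) = 0.4845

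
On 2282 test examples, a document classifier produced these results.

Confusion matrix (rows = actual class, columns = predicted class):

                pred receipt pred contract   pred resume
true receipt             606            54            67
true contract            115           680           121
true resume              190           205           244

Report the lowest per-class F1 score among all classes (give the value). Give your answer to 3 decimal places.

Per-class F1 score (2·TP/(2·TP+FP+FN)):
  receipt: TP=606, FP=115+190=305, FN=54+67=121 → 1212/1638 = 0.7399
  contract: TP=680, FP=54+205=259, FN=115+121=236 → 1360/1855 = 0.7332
  resume: TP=244, FP=67+121=188, FN=190+205=395 → 488/1071 = 0.4556
Lowest is class 'resume' with F1 score = 0.456.

0.456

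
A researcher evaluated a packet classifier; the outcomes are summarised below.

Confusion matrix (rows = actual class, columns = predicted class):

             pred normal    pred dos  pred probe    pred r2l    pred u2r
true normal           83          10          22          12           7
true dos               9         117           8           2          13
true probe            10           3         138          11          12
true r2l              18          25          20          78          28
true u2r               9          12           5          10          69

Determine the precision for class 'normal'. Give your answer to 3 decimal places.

precision = TP/(TP+FP).
normal: TP=83, FP=9+10+18+9=46 → 83/129 = 0.6434

0.643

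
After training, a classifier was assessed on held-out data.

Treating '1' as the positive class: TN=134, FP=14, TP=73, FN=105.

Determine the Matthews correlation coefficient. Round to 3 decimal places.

0.355

MCC = (TP·TN − FP·FN) / √((TP+FP)(TP+FN)(TN+FP)(TN+FN))
Numerator = 73·134 − 14·105 = 8312
Denominator = √(87·178·148·239) = √547770792 = 23404.5037
MCC = 8312 / 23404.5037 = 0.355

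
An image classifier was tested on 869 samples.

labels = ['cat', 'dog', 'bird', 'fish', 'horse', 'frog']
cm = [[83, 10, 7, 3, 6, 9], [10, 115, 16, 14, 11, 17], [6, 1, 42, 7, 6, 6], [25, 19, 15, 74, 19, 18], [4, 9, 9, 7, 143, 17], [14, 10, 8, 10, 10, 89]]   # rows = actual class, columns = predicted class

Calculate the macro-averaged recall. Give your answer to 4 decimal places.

Per-class recall (TP/(TP+FN)):
  cat: TP=83, FN=10+7+3+6+9=35 → 83/118 = 0.70339
  dog: TP=115, FN=10+16+14+11+17=68 → 115/183 = 0.62842
  bird: TP=42, FN=6+1+7+6+6=26 → 42/68 = 0.61765
  fish: TP=74, FN=25+19+15+19+18=96 → 74/170 = 0.43529
  horse: TP=143, FN=4+9+9+7+17=46 → 143/189 = 0.75661
  frog: TP=89, FN=14+10+8+10+10=52 → 89/141 = 0.63121
Macro-recall = mean = (0.70339 + 0.62842 + 0.61765 + 0.43529 + 0.75661 + 0.63121) / 6 = 0.6288

0.6288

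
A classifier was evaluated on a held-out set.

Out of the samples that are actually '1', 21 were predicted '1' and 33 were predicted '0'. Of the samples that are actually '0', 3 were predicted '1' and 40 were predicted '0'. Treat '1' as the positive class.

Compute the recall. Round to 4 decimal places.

Recall = TP/(TP+FN) = 21/(21+33) = 21/54 = 0.3889

0.3889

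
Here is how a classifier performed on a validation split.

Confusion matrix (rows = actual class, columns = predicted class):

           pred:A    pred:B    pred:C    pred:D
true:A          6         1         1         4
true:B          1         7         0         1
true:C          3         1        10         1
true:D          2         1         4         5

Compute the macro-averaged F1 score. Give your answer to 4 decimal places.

Per-class F1 score (2·TP/(2·TP+FP+FN)):
  A: TP=6, FP=1+3+2=6, FN=1+1+4=6 → 12/24 = 0.50000
  B: TP=7, FP=1+1+1=3, FN=1+0+1=2 → 14/19 = 0.73684
  C: TP=10, FP=1+0+4=5, FN=3+1+1=5 → 20/30 = 0.66667
  D: TP=5, FP=4+1+1=6, FN=2+1+4=7 → 10/23 = 0.43478
Macro-F1 score = mean = (0.50000 + 0.73684 + 0.66667 + 0.43478) / 4 = 0.5846

0.5846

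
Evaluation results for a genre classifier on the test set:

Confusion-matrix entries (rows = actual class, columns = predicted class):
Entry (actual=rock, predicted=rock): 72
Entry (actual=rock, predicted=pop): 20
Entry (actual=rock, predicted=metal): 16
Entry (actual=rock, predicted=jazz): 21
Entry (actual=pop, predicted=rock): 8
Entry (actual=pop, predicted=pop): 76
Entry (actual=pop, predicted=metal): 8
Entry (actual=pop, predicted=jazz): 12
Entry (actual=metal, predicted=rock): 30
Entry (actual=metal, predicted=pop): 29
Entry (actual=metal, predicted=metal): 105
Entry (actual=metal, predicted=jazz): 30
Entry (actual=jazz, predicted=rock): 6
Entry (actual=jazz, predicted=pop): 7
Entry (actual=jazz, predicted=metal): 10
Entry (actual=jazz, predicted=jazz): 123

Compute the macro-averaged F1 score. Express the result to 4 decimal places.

Per-class F1 score (2·TP/(2·TP+FP+FN)):
  rock: TP=72, FP=8+30+6=44, FN=20+16+21=57 → 144/245 = 0.58776
  pop: TP=76, FP=20+29+7=56, FN=8+8+12=28 → 152/236 = 0.64407
  metal: TP=105, FP=16+8+10=34, FN=30+29+30=89 → 210/333 = 0.63063
  jazz: TP=123, FP=21+12+30=63, FN=6+7+10=23 → 246/332 = 0.74096
Macro-F1 score = mean = (0.58776 + 0.64407 + 0.63063 + 0.74096) / 4 = 0.6509

0.6509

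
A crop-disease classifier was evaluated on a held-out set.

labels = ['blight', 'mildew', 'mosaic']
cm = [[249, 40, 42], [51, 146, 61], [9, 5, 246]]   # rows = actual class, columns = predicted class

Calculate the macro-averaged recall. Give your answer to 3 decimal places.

Per-class recall (TP/(TP+FN)):
  blight: TP=249, FN=40+42=82 → 249/331 = 0.7523
  mildew: TP=146, FN=51+61=112 → 146/258 = 0.5659
  mosaic: TP=246, FN=9+5=14 → 246/260 = 0.9462
Macro-recall = mean = (0.7523 + 0.5659 + 0.9462) / 3 = 0.755

0.755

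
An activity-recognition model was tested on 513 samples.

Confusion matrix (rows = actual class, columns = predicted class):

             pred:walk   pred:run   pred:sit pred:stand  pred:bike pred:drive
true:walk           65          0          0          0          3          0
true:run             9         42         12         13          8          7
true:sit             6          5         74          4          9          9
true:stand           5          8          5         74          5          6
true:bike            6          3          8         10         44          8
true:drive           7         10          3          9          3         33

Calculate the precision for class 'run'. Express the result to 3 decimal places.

One-vs-rest for 'run': TP = diagonal; FP = other classes predicted 'run'; FN = 'run' predicted as other.
precision = TP/(TP+FP).
run: TP=42, FP=0+5+8+3+10=26 → 42/68 = 0.6176

0.618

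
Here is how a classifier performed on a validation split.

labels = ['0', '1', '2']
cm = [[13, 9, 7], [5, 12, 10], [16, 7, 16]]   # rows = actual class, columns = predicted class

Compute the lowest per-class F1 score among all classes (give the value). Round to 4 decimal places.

Per-class F1 score (2·TP/(2·TP+FP+FN)):
  0: TP=13, FP=5+16=21, FN=9+7=16 → 26/63 = 0.41270
  1: TP=12, FP=9+7=16, FN=5+10=15 → 24/55 = 0.43636
  2: TP=16, FP=7+10=17, FN=16+7=23 → 32/72 = 0.44444
Lowest is class '0' with F1 score = 0.4127.

0.4127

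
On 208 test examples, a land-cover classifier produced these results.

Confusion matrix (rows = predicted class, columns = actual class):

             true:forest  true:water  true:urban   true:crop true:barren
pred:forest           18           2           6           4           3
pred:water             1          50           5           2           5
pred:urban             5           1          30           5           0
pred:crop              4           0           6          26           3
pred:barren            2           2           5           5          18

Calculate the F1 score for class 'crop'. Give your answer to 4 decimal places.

0.6420

Treat 'crop' as positive and all other classes as negative.
F1 score = 2·TP/(2·TP+FP+FN).
crop: TP=26, FP=4+0+6+3=13, FN=4+2+5+5=16 → 52/81 = 0.64198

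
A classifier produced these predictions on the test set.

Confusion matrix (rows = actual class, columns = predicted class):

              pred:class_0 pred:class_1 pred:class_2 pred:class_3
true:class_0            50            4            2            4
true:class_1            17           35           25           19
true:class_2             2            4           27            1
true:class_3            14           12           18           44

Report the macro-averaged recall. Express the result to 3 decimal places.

0.623

Per-class recall (TP/(TP+FN)):
  class_0: TP=50, FN=4+2+4=10 → 50/60 = 0.8333
  class_1: TP=35, FN=17+25+19=61 → 35/96 = 0.3646
  class_2: TP=27, FN=2+4+1=7 → 27/34 = 0.7941
  class_3: TP=44, FN=14+12+18=44 → 44/88 = 0.5000
Macro-recall = mean = (0.8333 + 0.3646 + 0.7941 + 0.5000) / 4 = 0.623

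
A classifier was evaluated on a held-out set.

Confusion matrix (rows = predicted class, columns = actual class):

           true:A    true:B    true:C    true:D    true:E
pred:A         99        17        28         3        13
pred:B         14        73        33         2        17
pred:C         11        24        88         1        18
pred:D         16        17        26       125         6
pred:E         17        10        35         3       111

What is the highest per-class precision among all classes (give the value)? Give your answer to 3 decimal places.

0.658

Per-class precision (TP/(TP+FP)):
  A: TP=99, FP=17+28+3+13=61 → 99/160 = 0.6188
  B: TP=73, FP=14+33+2+17=66 → 73/139 = 0.5252
  C: TP=88, FP=11+24+1+18=54 → 88/142 = 0.6197
  D: TP=125, FP=16+17+26+6=65 → 125/190 = 0.6579
  E: TP=111, FP=17+10+35+3=65 → 111/176 = 0.6307
Highest is class 'D' with precision = 0.658.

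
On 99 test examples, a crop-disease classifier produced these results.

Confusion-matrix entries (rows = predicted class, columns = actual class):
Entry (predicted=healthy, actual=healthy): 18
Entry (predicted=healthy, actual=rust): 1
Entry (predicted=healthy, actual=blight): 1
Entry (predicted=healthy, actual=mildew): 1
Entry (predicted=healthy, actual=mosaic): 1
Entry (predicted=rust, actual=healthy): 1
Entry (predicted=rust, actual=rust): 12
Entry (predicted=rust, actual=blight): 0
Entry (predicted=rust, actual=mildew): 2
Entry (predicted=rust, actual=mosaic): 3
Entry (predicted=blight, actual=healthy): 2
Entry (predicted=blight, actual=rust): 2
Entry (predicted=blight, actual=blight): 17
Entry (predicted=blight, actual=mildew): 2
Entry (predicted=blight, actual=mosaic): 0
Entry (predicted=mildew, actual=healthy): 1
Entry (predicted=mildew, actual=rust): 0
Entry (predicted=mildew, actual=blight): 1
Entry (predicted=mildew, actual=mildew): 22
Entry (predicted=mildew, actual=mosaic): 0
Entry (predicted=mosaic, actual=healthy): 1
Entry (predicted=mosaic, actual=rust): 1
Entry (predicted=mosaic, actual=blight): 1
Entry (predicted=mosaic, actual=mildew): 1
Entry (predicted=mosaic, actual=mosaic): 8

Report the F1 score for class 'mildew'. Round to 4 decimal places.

0.8462

One-vs-rest for 'mildew': TP = diagonal; FP = other classes predicted 'mildew'; FN = 'mildew' predicted as other.
F1 score = 2·TP/(2·TP+FP+FN).
mildew: TP=22, FP=1+0+1+0=2, FN=1+2+2+1=6 → 44/52 = 0.84615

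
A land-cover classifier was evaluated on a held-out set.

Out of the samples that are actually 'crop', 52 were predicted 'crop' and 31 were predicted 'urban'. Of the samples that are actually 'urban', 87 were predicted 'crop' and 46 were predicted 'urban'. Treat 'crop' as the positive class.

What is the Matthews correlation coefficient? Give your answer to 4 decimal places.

-0.0281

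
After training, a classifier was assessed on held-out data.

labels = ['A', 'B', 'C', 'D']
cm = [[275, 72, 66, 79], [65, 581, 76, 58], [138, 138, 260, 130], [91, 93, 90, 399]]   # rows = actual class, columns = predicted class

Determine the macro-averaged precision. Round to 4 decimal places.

0.5670

Per-class precision (TP/(TP+FP)):
  A: TP=275, FP=65+138+91=294 → 275/569 = 0.48330
  B: TP=581, FP=72+138+93=303 → 581/884 = 0.65724
  C: TP=260, FP=66+76+90=232 → 260/492 = 0.52846
  D: TP=399, FP=79+58+130=267 → 399/666 = 0.59910
Macro-precision = mean = (0.48330 + 0.65724 + 0.52846 + 0.59910) / 4 = 0.5670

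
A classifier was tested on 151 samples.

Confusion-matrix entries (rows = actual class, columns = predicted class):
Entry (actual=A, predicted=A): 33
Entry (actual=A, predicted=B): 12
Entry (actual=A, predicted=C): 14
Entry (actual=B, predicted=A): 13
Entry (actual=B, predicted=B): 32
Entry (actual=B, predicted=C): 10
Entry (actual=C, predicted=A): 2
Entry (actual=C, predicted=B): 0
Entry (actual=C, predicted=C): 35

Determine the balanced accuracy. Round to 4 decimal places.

0.6957

Balanced accuracy = mean of per-class recall.
  A: recall = 33/59 = 0.55932
  B: recall = 32/55 = 0.58182
  C: recall = 35/37 = 0.94595
Mean = (0.55932 + 0.58182 + 0.94595) / 3 = 0.6957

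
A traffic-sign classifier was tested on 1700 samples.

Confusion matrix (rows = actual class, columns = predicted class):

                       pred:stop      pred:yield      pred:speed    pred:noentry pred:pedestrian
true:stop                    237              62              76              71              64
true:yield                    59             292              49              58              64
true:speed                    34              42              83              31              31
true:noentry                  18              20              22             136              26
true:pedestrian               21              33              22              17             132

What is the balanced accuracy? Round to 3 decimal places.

0.520

Balanced accuracy = mean of per-class recall.
  stop: recall = 237/510 = 0.4647
  yield: recall = 292/522 = 0.5594
  speed: recall = 83/221 = 0.3756
  noentry: recall = 136/222 = 0.6126
  pedestrian: recall = 132/225 = 0.5867
Mean = (0.4647 + 0.5594 + 0.3756 + 0.6126 + 0.5867) / 5 = 0.520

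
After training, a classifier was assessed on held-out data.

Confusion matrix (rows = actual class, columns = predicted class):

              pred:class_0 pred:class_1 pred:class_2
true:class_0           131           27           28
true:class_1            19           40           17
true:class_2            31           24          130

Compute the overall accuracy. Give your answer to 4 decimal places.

Accuracy = trace / total = (131+40+130=301) / 447 = 301/447 = 0.6734

0.6734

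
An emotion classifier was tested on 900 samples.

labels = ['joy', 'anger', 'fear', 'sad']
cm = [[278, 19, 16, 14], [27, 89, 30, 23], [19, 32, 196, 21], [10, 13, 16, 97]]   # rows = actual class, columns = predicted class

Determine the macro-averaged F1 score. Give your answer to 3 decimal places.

Per-class F1 score (2·TP/(2·TP+FP+FN)):
  joy: TP=278, FP=27+19+10=56, FN=19+16+14=49 → 556/661 = 0.8411
  anger: TP=89, FP=19+32+13=64, FN=27+30+23=80 → 178/322 = 0.5528
  fear: TP=196, FP=16+30+16=62, FN=19+32+21=72 → 392/526 = 0.7452
  sad: TP=97, FP=14+23+21=58, FN=10+13+16=39 → 194/291 = 0.6667
Macro-F1 score = mean = (0.8411 + 0.5528 + 0.7452 + 0.6667) / 4 = 0.701

0.701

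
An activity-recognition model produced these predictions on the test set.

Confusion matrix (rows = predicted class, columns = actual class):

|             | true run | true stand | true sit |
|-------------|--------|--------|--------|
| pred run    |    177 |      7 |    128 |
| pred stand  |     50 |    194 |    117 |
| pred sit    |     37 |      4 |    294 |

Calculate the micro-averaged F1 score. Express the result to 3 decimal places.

Micro-averaging pools counts across classes: ΣTP=665, ΣFP=343, ΣFN=343.
Micro-F1 score = 2·TP/(2·TP+FP+FN) on pooled counts = 0.660 (equals overall accuracy in single-label multiclass).

0.660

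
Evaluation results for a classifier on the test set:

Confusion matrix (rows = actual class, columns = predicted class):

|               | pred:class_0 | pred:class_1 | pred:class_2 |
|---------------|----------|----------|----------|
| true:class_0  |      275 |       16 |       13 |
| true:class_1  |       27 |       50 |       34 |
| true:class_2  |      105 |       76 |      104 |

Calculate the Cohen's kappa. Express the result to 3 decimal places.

Observed agreement pₒ = trace/N = 429/700 = 0.6129
Expected agreement pₑ = Σ (rowᵢ·colᵢ)/N² = (304·407 + 111·142 + 285·151)/700² = 0.3725
κ = (pₒ − pₑ)/(1 − pₑ) = (0.6129 − 0.3725)/(1 − 0.3725) = 0.383

0.383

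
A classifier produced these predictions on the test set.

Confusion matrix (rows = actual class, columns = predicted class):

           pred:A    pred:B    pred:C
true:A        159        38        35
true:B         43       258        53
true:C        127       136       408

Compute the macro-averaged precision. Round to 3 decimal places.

Per-class precision (TP/(TP+FP)):
  A: TP=159, FP=43+127=170 → 159/329 = 0.4833
  B: TP=258, FP=38+136=174 → 258/432 = 0.5972
  C: TP=408, FP=35+53=88 → 408/496 = 0.8226
Macro-precision = mean = (0.4833 + 0.5972 + 0.8226) / 3 = 0.634

0.634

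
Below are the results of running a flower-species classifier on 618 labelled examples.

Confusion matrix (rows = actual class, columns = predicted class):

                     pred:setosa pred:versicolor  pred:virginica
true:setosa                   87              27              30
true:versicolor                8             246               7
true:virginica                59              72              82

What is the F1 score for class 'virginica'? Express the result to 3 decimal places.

0.494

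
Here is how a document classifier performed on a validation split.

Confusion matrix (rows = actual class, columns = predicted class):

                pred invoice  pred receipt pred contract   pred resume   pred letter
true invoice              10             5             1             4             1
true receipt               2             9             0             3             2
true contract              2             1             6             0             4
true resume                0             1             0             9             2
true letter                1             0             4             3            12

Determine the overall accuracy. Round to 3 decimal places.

0.561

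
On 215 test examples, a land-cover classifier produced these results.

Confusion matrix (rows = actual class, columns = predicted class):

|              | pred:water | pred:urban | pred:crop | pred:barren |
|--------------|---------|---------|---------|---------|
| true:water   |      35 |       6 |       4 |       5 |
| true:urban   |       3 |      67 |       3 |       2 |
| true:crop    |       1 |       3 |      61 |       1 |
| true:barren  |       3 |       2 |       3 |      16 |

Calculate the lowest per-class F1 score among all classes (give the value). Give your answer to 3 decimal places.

Per-class F1 score (2·TP/(2·TP+FP+FN)):
  water: TP=35, FP=3+1+3=7, FN=6+4+5=15 → 70/92 = 0.7609
  urban: TP=67, FP=6+3+2=11, FN=3+3+2=8 → 134/153 = 0.8758
  crop: TP=61, FP=4+3+3=10, FN=1+3+1=5 → 122/137 = 0.8905
  barren: TP=16, FP=5+2+1=8, FN=3+2+3=8 → 32/48 = 0.6667
Lowest is class 'barren' with F1 score = 0.667.

0.667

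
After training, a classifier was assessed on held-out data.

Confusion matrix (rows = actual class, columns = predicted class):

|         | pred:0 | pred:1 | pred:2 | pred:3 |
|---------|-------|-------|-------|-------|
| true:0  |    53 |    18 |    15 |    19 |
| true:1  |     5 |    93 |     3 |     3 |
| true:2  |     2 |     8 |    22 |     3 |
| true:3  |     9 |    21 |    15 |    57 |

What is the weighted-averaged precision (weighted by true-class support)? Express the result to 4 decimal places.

Per-class precision (TP/(TP+FP)):
  0: TP=53, FP=5+2+9=16 → 53/69 = 0.76812
  1: TP=93, FP=18+8+21=47 → 93/140 = 0.66429
  2: TP=22, FP=15+3+15=33 → 22/55 = 0.40000
  3: TP=57, FP=19+3+3=25 → 57/82 = 0.69512
Weighted-precision = Σ (supportᵢ/N)·precisionᵢ with N=346: (105/346)·0.76812 + (104/346)·0.66429 + (35/346)·0.40000 + (102/346)·0.69512 = 0.6782

0.6782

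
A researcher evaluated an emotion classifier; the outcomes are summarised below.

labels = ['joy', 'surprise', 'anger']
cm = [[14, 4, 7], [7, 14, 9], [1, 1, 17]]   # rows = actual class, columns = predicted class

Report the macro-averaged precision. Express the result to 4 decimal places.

0.6295

Per-class precision (TP/(TP+FP)):
  joy: TP=14, FP=7+1=8 → 14/22 = 0.63636
  surprise: TP=14, FP=4+1=5 → 14/19 = 0.73684
  anger: TP=17, FP=7+9=16 → 17/33 = 0.51515
Macro-precision = mean = (0.63636 + 0.73684 + 0.51515) / 3 = 0.6295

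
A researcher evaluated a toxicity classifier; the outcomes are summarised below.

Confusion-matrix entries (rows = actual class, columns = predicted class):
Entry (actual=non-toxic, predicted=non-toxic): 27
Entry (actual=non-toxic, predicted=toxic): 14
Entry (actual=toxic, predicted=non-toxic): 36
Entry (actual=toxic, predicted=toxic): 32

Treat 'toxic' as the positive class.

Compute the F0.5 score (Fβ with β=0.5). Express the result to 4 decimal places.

Fβ = (1+β²)·TP / ((1+β²)·TP + β²·FN + FP), with β²=1/4
= 1.25·32 / (1.25·32 + 0.25·36 + 14) = 0.6349

0.6349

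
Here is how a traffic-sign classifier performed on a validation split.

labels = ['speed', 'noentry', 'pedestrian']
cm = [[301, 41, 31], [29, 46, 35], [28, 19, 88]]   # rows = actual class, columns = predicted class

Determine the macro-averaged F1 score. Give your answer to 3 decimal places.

0.619

Per-class F1 score (2·TP/(2·TP+FP+FN)):
  speed: TP=301, FP=29+28=57, FN=41+31=72 → 602/731 = 0.8235
  noentry: TP=46, FP=41+19=60, FN=29+35=64 → 92/216 = 0.4259
  pedestrian: TP=88, FP=31+35=66, FN=28+19=47 → 176/289 = 0.6090
Macro-F1 score = mean = (0.8235 + 0.4259 + 0.6090) / 3 = 0.619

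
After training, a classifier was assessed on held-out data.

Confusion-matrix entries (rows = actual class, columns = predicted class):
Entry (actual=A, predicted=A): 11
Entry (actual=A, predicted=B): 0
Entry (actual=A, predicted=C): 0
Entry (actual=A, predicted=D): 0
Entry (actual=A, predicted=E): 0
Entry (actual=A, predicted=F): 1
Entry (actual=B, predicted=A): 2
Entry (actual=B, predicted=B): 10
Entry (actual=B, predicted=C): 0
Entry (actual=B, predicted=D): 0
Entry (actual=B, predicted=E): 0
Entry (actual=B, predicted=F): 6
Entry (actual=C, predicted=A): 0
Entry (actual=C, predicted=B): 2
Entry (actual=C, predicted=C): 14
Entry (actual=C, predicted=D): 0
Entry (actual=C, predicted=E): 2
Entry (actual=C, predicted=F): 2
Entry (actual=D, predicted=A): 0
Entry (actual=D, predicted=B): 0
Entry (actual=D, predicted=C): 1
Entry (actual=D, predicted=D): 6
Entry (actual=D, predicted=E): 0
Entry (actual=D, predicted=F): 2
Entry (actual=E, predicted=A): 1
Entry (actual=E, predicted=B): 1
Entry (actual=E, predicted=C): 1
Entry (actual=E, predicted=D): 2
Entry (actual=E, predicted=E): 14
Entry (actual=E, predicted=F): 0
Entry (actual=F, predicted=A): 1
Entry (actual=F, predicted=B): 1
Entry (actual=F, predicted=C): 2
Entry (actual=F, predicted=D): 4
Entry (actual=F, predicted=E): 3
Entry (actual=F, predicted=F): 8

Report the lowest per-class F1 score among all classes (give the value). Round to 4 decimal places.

0.4211

Per-class F1 score (2·TP/(2·TP+FP+FN)):
  A: TP=11, FP=2+0+0+1+1=4, FN=0+0+0+0+1=1 → 22/27 = 0.81481
  B: TP=10, FP=0+2+0+1+1=4, FN=2+0+0+0+6=8 → 20/32 = 0.62500
  C: TP=14, FP=0+0+1+1+2=4, FN=0+2+0+2+2=6 → 28/38 = 0.73684
  D: TP=6, FP=0+0+0+2+4=6, FN=0+0+1+0+2=3 → 12/21 = 0.57143
  E: TP=14, FP=0+0+2+0+3=5, FN=1+1+1+2+0=5 → 28/38 = 0.73684
  F: TP=8, FP=1+6+2+2+0=11, FN=1+1+2+4+3=11 → 16/38 = 0.42105
Lowest is class 'F' with F1 score = 0.4211.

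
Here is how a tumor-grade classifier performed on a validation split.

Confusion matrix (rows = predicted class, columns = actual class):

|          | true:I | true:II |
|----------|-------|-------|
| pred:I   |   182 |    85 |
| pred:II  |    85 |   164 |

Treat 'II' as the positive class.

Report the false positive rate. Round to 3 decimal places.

0.318

FPR = FP/(FP+TN) = 85/(85+182) = 0.318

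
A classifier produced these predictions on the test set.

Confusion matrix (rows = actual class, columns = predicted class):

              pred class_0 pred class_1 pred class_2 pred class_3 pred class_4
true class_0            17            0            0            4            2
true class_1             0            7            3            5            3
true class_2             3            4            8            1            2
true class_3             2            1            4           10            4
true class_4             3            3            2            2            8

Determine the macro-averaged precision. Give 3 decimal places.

0.499

Per-class precision (TP/(TP+FP)):
  class_0: TP=17, FP=0+3+2+3=8 → 17/25 = 0.6800
  class_1: TP=7, FP=0+4+1+3=8 → 7/15 = 0.4667
  class_2: TP=8, FP=0+3+4+2=9 → 8/17 = 0.4706
  class_3: TP=10, FP=4+5+1+2=12 → 10/22 = 0.4545
  class_4: TP=8, FP=2+3+2+4=11 → 8/19 = 0.4211
Macro-precision = mean = (0.6800 + 0.4667 + 0.4706 + 0.4545 + 0.4211) / 5 = 0.499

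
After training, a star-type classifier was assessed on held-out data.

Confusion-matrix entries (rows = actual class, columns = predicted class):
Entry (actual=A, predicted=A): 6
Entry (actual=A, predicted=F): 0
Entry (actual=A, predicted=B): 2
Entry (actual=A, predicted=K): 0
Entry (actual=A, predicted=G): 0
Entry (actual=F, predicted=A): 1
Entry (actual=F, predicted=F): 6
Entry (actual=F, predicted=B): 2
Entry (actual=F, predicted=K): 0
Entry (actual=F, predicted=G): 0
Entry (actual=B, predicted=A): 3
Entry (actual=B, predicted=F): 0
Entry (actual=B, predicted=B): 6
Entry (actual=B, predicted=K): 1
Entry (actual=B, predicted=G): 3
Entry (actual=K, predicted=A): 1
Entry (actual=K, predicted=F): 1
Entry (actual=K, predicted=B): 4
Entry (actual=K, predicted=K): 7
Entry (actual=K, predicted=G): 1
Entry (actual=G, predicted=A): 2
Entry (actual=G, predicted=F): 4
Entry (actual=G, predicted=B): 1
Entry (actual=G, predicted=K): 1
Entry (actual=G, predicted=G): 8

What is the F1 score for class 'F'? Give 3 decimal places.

F1 score = 2·TP/(2·TP+FP+FN).
F: TP=6, FP=0+0+1+4=5, FN=1+2+0+0=3 → 12/20 = 0.6000

0.600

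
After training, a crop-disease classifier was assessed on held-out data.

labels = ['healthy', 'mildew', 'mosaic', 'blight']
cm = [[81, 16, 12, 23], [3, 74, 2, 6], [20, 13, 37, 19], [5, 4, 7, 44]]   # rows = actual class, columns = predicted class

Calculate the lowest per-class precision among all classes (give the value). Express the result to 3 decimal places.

0.478

Per-class precision (TP/(TP+FP)):
  healthy: TP=81, FP=3+20+5=28 → 81/109 = 0.7431
  mildew: TP=74, FP=16+13+4=33 → 74/107 = 0.6916
  mosaic: TP=37, FP=12+2+7=21 → 37/58 = 0.6379
  blight: TP=44, FP=23+6+19=48 → 44/92 = 0.4783
Lowest is class 'blight' with precision = 0.478.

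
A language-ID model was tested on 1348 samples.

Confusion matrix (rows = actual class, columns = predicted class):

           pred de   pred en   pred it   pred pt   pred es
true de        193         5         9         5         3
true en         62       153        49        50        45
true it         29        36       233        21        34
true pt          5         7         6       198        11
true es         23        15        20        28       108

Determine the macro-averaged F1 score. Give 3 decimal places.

Per-class F1 score (2·TP/(2·TP+FP+FN)):
  de: TP=193, FP=62+29+5+23=119, FN=5+9+5+3=22 → 386/527 = 0.7324
  en: TP=153, FP=5+36+7+15=63, FN=62+49+50+45=206 → 306/575 = 0.5322
  it: TP=233, FP=9+49+6+20=84, FN=29+36+21+34=120 → 466/670 = 0.6955
  pt: TP=198, FP=5+50+21+28=104, FN=5+7+6+11=29 → 396/529 = 0.7486
  es: TP=108, FP=3+45+34+11=93, FN=23+15+20+28=86 → 216/395 = 0.5468
Macro-F1 score = mean = (0.7324 + 0.5322 + 0.6955 + 0.7486 + 0.5468) / 5 = 0.651

0.651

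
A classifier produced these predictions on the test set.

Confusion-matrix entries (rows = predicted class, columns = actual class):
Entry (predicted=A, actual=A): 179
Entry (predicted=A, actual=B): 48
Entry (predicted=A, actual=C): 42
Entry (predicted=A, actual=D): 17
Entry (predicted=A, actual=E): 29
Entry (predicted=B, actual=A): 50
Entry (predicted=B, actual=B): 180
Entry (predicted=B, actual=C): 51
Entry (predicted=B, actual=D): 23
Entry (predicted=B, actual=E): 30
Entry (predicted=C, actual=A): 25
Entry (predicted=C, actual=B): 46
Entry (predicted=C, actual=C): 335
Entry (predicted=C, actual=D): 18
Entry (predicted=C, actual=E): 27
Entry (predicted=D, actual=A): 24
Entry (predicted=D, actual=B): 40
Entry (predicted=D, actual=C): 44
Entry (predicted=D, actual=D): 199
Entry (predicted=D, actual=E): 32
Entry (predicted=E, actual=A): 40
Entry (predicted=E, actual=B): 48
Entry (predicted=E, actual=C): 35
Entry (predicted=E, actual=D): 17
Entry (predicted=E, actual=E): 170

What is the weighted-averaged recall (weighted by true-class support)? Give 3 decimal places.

0.608

Per-class recall (TP/(TP+FN)):
  A: TP=179, FN=50+25+24+40=139 → 179/318 = 0.5629
  B: TP=180, FN=48+46+40+48=182 → 180/362 = 0.4972
  C: TP=335, FN=42+51+44+35=172 → 335/507 = 0.6607
  D: TP=199, FN=17+23+18+17=75 → 199/274 = 0.7263
  E: TP=170, FN=29+30+27+32=118 → 170/288 = 0.5903
Weighted-recall = Σ (supportᵢ/N)·recallᵢ with N=1749: (318/1749)·0.5629 + (362/1749)·0.4972 + (507/1749)·0.6607 + (274/1749)·0.7263 + (288/1749)·0.5903 = 0.608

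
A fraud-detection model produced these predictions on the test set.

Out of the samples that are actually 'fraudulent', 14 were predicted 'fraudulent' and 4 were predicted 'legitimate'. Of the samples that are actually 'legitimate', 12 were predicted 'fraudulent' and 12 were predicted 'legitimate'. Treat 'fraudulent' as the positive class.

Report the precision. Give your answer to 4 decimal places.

Precision = TP/(TP+FP) = 14/(14+12) = 14/26 = 0.5385

0.5385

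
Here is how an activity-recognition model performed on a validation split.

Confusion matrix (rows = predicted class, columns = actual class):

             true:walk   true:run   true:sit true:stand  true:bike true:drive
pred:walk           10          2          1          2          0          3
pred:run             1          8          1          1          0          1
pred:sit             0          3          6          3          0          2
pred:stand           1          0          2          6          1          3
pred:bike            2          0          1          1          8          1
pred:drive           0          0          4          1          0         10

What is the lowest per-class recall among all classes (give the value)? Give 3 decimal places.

0.400

Per-class recall (TP/(TP+FN)):
  walk: TP=10, FN=1+0+1+2+0=4 → 10/14 = 0.7143
  run: TP=8, FN=2+3+0+0+0=5 → 8/13 = 0.6154
  sit: TP=6, FN=1+1+2+1+4=9 → 6/15 = 0.4000
  stand: TP=6, FN=2+1+3+1+1=8 → 6/14 = 0.4286
  bike: TP=8, FN=0+0+0+1+0=1 → 8/9 = 0.8889
  drive: TP=10, FN=3+1+2+3+1=10 → 10/20 = 0.5000
Lowest is class 'sit' with recall = 0.400.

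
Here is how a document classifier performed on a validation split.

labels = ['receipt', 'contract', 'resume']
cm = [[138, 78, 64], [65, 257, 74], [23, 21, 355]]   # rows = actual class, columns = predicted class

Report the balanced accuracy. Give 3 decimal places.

Balanced accuracy = mean of per-class recall.
  receipt: recall = 138/280 = 0.4929
  contract: recall = 257/396 = 0.6490
  resume: recall = 355/399 = 0.8897
Mean = (0.4929 + 0.6490 + 0.8897) / 3 = 0.677

0.677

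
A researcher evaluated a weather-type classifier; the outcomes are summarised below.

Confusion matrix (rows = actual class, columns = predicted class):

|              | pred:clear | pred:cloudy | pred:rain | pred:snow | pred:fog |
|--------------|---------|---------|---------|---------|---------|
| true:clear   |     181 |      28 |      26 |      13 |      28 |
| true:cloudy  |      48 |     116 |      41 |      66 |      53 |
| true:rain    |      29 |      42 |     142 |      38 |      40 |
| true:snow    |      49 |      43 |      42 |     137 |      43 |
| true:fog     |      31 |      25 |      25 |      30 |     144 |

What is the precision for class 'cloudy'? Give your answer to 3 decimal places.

0.457

precision = TP/(TP+FP).
cloudy: TP=116, FP=28+42+43+25=138 → 116/254 = 0.4567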